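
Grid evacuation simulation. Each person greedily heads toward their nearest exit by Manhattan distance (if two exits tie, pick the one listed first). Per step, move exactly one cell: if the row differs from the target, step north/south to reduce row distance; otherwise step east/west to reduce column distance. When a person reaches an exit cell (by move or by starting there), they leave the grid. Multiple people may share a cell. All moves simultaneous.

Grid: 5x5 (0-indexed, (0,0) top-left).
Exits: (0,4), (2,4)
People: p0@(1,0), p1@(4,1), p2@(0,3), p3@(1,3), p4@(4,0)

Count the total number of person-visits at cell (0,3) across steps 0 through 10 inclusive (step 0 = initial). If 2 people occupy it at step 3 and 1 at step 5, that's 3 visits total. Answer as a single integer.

Step 0: p0@(1,0) p1@(4,1) p2@(0,3) p3@(1,3) p4@(4,0) -> at (0,3): 1 [p2], cum=1
Step 1: p0@(0,0) p1@(3,1) p2@ESC p3@(0,3) p4@(3,0) -> at (0,3): 1 [p3], cum=2
Step 2: p0@(0,1) p1@(2,1) p2@ESC p3@ESC p4@(2,0) -> at (0,3): 0 [-], cum=2
Step 3: p0@(0,2) p1@(2,2) p2@ESC p3@ESC p4@(2,1) -> at (0,3): 0 [-], cum=2
Step 4: p0@(0,3) p1@(2,3) p2@ESC p3@ESC p4@(2,2) -> at (0,3): 1 [p0], cum=3
Step 5: p0@ESC p1@ESC p2@ESC p3@ESC p4@(2,3) -> at (0,3): 0 [-], cum=3
Step 6: p0@ESC p1@ESC p2@ESC p3@ESC p4@ESC -> at (0,3): 0 [-], cum=3
Total visits = 3

Answer: 3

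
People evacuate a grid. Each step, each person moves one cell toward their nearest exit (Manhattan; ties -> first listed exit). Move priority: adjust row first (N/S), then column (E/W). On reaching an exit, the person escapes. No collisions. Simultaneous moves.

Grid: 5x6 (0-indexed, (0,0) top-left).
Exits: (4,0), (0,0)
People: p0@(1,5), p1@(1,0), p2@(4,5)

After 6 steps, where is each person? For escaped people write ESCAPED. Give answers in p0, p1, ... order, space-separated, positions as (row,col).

Step 1: p0:(1,5)->(0,5) | p1:(1,0)->(0,0)->EXIT | p2:(4,5)->(4,4)
Step 2: p0:(0,5)->(0,4) | p1:escaped | p2:(4,4)->(4,3)
Step 3: p0:(0,4)->(0,3) | p1:escaped | p2:(4,3)->(4,2)
Step 4: p0:(0,3)->(0,2) | p1:escaped | p2:(4,2)->(4,1)
Step 5: p0:(0,2)->(0,1) | p1:escaped | p2:(4,1)->(4,0)->EXIT
Step 6: p0:(0,1)->(0,0)->EXIT | p1:escaped | p2:escaped

ESCAPED ESCAPED ESCAPED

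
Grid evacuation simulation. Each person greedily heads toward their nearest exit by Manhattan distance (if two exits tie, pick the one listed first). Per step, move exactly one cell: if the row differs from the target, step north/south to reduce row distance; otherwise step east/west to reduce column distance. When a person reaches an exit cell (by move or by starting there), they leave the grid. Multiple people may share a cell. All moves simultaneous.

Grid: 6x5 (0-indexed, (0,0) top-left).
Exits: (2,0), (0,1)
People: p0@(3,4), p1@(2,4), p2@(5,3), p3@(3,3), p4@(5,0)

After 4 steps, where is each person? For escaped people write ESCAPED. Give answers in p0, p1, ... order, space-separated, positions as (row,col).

Step 1: p0:(3,4)->(2,4) | p1:(2,4)->(2,3) | p2:(5,3)->(4,3) | p3:(3,3)->(2,3) | p4:(5,0)->(4,0)
Step 2: p0:(2,4)->(2,3) | p1:(2,3)->(2,2) | p2:(4,3)->(3,3) | p3:(2,3)->(2,2) | p4:(4,0)->(3,0)
Step 3: p0:(2,3)->(2,2) | p1:(2,2)->(2,1) | p2:(3,3)->(2,3) | p3:(2,2)->(2,1) | p4:(3,0)->(2,0)->EXIT
Step 4: p0:(2,2)->(2,1) | p1:(2,1)->(2,0)->EXIT | p2:(2,3)->(2,2) | p3:(2,1)->(2,0)->EXIT | p4:escaped

(2,1) ESCAPED (2,2) ESCAPED ESCAPED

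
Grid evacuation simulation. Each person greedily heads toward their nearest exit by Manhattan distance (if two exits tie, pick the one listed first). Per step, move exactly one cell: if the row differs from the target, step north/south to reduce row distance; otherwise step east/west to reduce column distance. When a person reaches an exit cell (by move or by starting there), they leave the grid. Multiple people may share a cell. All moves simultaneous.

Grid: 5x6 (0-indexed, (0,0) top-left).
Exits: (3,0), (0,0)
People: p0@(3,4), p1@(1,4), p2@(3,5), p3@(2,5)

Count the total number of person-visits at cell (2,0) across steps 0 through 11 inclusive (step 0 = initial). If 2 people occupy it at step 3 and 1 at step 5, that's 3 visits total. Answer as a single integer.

Answer: 0

Derivation:
Step 0: p0@(3,4) p1@(1,4) p2@(3,5) p3@(2,5) -> at (2,0): 0 [-], cum=0
Step 1: p0@(3,3) p1@(0,4) p2@(3,4) p3@(3,5) -> at (2,0): 0 [-], cum=0
Step 2: p0@(3,2) p1@(0,3) p2@(3,3) p3@(3,4) -> at (2,0): 0 [-], cum=0
Step 3: p0@(3,1) p1@(0,2) p2@(3,2) p3@(3,3) -> at (2,0): 0 [-], cum=0
Step 4: p0@ESC p1@(0,1) p2@(3,1) p3@(3,2) -> at (2,0): 0 [-], cum=0
Step 5: p0@ESC p1@ESC p2@ESC p3@(3,1) -> at (2,0): 0 [-], cum=0
Step 6: p0@ESC p1@ESC p2@ESC p3@ESC -> at (2,0): 0 [-], cum=0
Total visits = 0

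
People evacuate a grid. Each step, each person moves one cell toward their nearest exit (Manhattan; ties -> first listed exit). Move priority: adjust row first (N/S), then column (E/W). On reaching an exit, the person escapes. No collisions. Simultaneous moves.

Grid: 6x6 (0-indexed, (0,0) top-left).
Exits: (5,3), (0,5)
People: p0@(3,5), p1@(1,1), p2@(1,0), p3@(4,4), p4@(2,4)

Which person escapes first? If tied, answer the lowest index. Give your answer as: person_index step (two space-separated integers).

Answer: 3 2

Derivation:
Step 1: p0:(3,5)->(2,5) | p1:(1,1)->(0,1) | p2:(1,0)->(0,0) | p3:(4,4)->(5,4) | p4:(2,4)->(1,4)
Step 2: p0:(2,5)->(1,5) | p1:(0,1)->(0,2) | p2:(0,0)->(0,1) | p3:(5,4)->(5,3)->EXIT | p4:(1,4)->(0,4)
Step 3: p0:(1,5)->(0,5)->EXIT | p1:(0,2)->(0,3) | p2:(0,1)->(0,2) | p3:escaped | p4:(0,4)->(0,5)->EXIT
Step 4: p0:escaped | p1:(0,3)->(0,4) | p2:(0,2)->(0,3) | p3:escaped | p4:escaped
Step 5: p0:escaped | p1:(0,4)->(0,5)->EXIT | p2:(0,3)->(0,4) | p3:escaped | p4:escaped
Step 6: p0:escaped | p1:escaped | p2:(0,4)->(0,5)->EXIT | p3:escaped | p4:escaped
Exit steps: [3, 5, 6, 2, 3]
First to escape: p3 at step 2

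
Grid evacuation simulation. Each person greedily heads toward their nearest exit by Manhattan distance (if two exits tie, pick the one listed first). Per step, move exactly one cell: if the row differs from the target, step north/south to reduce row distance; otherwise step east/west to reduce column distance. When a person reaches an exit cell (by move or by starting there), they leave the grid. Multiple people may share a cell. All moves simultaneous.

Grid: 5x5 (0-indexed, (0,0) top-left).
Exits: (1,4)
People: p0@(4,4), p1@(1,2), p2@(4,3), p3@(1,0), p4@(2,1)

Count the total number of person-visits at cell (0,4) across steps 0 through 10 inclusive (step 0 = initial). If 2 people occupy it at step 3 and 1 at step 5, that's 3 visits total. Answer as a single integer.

Step 0: p0@(4,4) p1@(1,2) p2@(4,3) p3@(1,0) p4@(2,1) -> at (0,4): 0 [-], cum=0
Step 1: p0@(3,4) p1@(1,3) p2@(3,3) p3@(1,1) p4@(1,1) -> at (0,4): 0 [-], cum=0
Step 2: p0@(2,4) p1@ESC p2@(2,3) p3@(1,2) p4@(1,2) -> at (0,4): 0 [-], cum=0
Step 3: p0@ESC p1@ESC p2@(1,3) p3@(1,3) p4@(1,3) -> at (0,4): 0 [-], cum=0
Step 4: p0@ESC p1@ESC p2@ESC p3@ESC p4@ESC -> at (0,4): 0 [-], cum=0
Total visits = 0

Answer: 0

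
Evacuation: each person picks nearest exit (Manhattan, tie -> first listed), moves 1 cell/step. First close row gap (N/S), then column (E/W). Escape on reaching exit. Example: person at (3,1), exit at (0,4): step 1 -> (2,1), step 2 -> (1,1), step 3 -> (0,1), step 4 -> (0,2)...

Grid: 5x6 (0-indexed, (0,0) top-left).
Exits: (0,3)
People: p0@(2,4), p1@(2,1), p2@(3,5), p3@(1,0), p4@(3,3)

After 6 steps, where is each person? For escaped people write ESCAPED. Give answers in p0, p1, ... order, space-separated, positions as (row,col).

Step 1: p0:(2,4)->(1,4) | p1:(2,1)->(1,1) | p2:(3,5)->(2,5) | p3:(1,0)->(0,0) | p4:(3,3)->(2,3)
Step 2: p0:(1,4)->(0,4) | p1:(1,1)->(0,1) | p2:(2,5)->(1,5) | p3:(0,0)->(0,1) | p4:(2,3)->(1,3)
Step 3: p0:(0,4)->(0,3)->EXIT | p1:(0,1)->(0,2) | p2:(1,5)->(0,5) | p3:(0,1)->(0,2) | p4:(1,3)->(0,3)->EXIT
Step 4: p0:escaped | p1:(0,2)->(0,3)->EXIT | p2:(0,5)->(0,4) | p3:(0,2)->(0,3)->EXIT | p4:escaped
Step 5: p0:escaped | p1:escaped | p2:(0,4)->(0,3)->EXIT | p3:escaped | p4:escaped

ESCAPED ESCAPED ESCAPED ESCAPED ESCAPED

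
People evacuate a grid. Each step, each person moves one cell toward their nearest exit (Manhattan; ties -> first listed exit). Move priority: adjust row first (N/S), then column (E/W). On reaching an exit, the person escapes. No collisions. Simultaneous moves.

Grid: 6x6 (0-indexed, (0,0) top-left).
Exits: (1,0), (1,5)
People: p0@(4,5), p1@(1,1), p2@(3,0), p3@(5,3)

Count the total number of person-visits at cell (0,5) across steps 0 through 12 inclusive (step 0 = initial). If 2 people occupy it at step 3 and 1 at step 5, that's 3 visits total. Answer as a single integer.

Step 0: p0@(4,5) p1@(1,1) p2@(3,0) p3@(5,3) -> at (0,5): 0 [-], cum=0
Step 1: p0@(3,5) p1@ESC p2@(2,0) p3@(4,3) -> at (0,5): 0 [-], cum=0
Step 2: p0@(2,5) p1@ESC p2@ESC p3@(3,3) -> at (0,5): 0 [-], cum=0
Step 3: p0@ESC p1@ESC p2@ESC p3@(2,3) -> at (0,5): 0 [-], cum=0
Step 4: p0@ESC p1@ESC p2@ESC p3@(1,3) -> at (0,5): 0 [-], cum=0
Step 5: p0@ESC p1@ESC p2@ESC p3@(1,4) -> at (0,5): 0 [-], cum=0
Step 6: p0@ESC p1@ESC p2@ESC p3@ESC -> at (0,5): 0 [-], cum=0
Total visits = 0

Answer: 0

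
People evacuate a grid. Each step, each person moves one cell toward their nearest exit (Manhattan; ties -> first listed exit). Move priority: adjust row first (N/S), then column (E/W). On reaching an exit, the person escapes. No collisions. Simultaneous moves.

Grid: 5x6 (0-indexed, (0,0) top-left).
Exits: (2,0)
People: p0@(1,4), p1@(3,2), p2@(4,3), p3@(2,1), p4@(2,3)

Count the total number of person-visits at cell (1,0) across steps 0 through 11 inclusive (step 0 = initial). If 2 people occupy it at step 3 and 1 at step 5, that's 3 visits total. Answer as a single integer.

Answer: 0

Derivation:
Step 0: p0@(1,4) p1@(3,2) p2@(4,3) p3@(2,1) p4@(2,3) -> at (1,0): 0 [-], cum=0
Step 1: p0@(2,4) p1@(2,2) p2@(3,3) p3@ESC p4@(2,2) -> at (1,0): 0 [-], cum=0
Step 2: p0@(2,3) p1@(2,1) p2@(2,3) p3@ESC p4@(2,1) -> at (1,0): 0 [-], cum=0
Step 3: p0@(2,2) p1@ESC p2@(2,2) p3@ESC p4@ESC -> at (1,0): 0 [-], cum=0
Step 4: p0@(2,1) p1@ESC p2@(2,1) p3@ESC p4@ESC -> at (1,0): 0 [-], cum=0
Step 5: p0@ESC p1@ESC p2@ESC p3@ESC p4@ESC -> at (1,0): 0 [-], cum=0
Total visits = 0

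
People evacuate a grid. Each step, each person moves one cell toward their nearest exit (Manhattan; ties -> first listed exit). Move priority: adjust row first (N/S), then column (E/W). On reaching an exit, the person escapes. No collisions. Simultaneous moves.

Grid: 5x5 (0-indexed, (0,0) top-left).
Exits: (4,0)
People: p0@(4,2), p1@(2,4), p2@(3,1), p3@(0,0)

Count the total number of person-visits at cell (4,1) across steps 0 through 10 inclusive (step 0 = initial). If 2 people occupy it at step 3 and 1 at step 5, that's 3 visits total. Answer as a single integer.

Answer: 3

Derivation:
Step 0: p0@(4,2) p1@(2,4) p2@(3,1) p3@(0,0) -> at (4,1): 0 [-], cum=0
Step 1: p0@(4,1) p1@(3,4) p2@(4,1) p3@(1,0) -> at (4,1): 2 [p0,p2], cum=2
Step 2: p0@ESC p1@(4,4) p2@ESC p3@(2,0) -> at (4,1): 0 [-], cum=2
Step 3: p0@ESC p1@(4,3) p2@ESC p3@(3,0) -> at (4,1): 0 [-], cum=2
Step 4: p0@ESC p1@(4,2) p2@ESC p3@ESC -> at (4,1): 0 [-], cum=2
Step 5: p0@ESC p1@(4,1) p2@ESC p3@ESC -> at (4,1): 1 [p1], cum=3
Step 6: p0@ESC p1@ESC p2@ESC p3@ESC -> at (4,1): 0 [-], cum=3
Total visits = 3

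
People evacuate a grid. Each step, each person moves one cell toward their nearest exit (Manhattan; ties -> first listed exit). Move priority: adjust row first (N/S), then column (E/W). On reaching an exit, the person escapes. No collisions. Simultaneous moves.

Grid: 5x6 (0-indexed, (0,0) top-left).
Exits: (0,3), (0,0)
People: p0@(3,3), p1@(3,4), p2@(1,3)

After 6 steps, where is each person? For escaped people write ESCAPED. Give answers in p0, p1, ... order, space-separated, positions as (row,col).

Step 1: p0:(3,3)->(2,3) | p1:(3,4)->(2,4) | p2:(1,3)->(0,3)->EXIT
Step 2: p0:(2,3)->(1,3) | p1:(2,4)->(1,4) | p2:escaped
Step 3: p0:(1,3)->(0,3)->EXIT | p1:(1,4)->(0,4) | p2:escaped
Step 4: p0:escaped | p1:(0,4)->(0,3)->EXIT | p2:escaped

ESCAPED ESCAPED ESCAPED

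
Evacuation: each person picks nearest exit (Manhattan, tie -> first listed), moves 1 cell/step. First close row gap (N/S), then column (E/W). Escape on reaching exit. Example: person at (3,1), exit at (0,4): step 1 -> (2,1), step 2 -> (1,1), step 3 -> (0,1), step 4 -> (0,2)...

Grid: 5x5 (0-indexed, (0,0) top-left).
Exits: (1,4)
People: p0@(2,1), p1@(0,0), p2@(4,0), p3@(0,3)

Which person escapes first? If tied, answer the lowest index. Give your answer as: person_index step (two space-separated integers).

Answer: 3 2

Derivation:
Step 1: p0:(2,1)->(1,1) | p1:(0,0)->(1,0) | p2:(4,0)->(3,0) | p3:(0,3)->(1,3)
Step 2: p0:(1,1)->(1,2) | p1:(1,0)->(1,1) | p2:(3,0)->(2,0) | p3:(1,3)->(1,4)->EXIT
Step 3: p0:(1,2)->(1,3) | p1:(1,1)->(1,2) | p2:(2,0)->(1,0) | p3:escaped
Step 4: p0:(1,3)->(1,4)->EXIT | p1:(1,2)->(1,3) | p2:(1,0)->(1,1) | p3:escaped
Step 5: p0:escaped | p1:(1,3)->(1,4)->EXIT | p2:(1,1)->(1,2) | p3:escaped
Step 6: p0:escaped | p1:escaped | p2:(1,2)->(1,3) | p3:escaped
Step 7: p0:escaped | p1:escaped | p2:(1,3)->(1,4)->EXIT | p3:escaped
Exit steps: [4, 5, 7, 2]
First to escape: p3 at step 2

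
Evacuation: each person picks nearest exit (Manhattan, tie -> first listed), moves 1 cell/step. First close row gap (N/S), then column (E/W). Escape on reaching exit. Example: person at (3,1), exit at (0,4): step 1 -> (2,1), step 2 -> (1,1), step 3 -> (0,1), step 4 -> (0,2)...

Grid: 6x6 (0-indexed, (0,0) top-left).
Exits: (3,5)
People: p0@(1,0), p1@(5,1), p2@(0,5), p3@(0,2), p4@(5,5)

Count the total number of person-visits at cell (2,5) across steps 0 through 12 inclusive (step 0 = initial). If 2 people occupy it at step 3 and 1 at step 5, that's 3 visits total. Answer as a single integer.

Answer: 1

Derivation:
Step 0: p0@(1,0) p1@(5,1) p2@(0,5) p3@(0,2) p4@(5,5) -> at (2,5): 0 [-], cum=0
Step 1: p0@(2,0) p1@(4,1) p2@(1,5) p3@(1,2) p4@(4,5) -> at (2,5): 0 [-], cum=0
Step 2: p0@(3,0) p1@(3,1) p2@(2,5) p3@(2,2) p4@ESC -> at (2,5): 1 [p2], cum=1
Step 3: p0@(3,1) p1@(3,2) p2@ESC p3@(3,2) p4@ESC -> at (2,5): 0 [-], cum=1
Step 4: p0@(3,2) p1@(3,3) p2@ESC p3@(3,3) p4@ESC -> at (2,5): 0 [-], cum=1
Step 5: p0@(3,3) p1@(3,4) p2@ESC p3@(3,4) p4@ESC -> at (2,5): 0 [-], cum=1
Step 6: p0@(3,4) p1@ESC p2@ESC p3@ESC p4@ESC -> at (2,5): 0 [-], cum=1
Step 7: p0@ESC p1@ESC p2@ESC p3@ESC p4@ESC -> at (2,5): 0 [-], cum=1
Total visits = 1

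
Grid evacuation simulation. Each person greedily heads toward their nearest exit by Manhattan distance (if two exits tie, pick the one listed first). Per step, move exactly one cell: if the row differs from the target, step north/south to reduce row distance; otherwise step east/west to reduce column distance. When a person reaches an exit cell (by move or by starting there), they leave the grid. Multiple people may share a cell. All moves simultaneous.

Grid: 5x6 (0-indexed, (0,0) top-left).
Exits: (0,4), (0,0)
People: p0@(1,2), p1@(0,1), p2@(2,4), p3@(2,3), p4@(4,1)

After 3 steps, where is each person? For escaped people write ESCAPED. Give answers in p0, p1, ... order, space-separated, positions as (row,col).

Step 1: p0:(1,2)->(0,2) | p1:(0,1)->(0,0)->EXIT | p2:(2,4)->(1,4) | p3:(2,3)->(1,3) | p4:(4,1)->(3,1)
Step 2: p0:(0,2)->(0,3) | p1:escaped | p2:(1,4)->(0,4)->EXIT | p3:(1,3)->(0,3) | p4:(3,1)->(2,1)
Step 3: p0:(0,3)->(0,4)->EXIT | p1:escaped | p2:escaped | p3:(0,3)->(0,4)->EXIT | p4:(2,1)->(1,1)

ESCAPED ESCAPED ESCAPED ESCAPED (1,1)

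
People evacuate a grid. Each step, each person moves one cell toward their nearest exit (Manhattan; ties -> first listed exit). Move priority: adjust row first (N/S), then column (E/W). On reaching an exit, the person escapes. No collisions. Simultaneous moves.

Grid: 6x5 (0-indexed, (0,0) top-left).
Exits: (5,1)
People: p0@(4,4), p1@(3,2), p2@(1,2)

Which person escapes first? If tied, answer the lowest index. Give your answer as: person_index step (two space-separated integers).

Answer: 1 3

Derivation:
Step 1: p0:(4,4)->(5,4) | p1:(3,2)->(4,2) | p2:(1,2)->(2,2)
Step 2: p0:(5,4)->(5,3) | p1:(4,2)->(5,2) | p2:(2,2)->(3,2)
Step 3: p0:(5,3)->(5,2) | p1:(5,2)->(5,1)->EXIT | p2:(3,2)->(4,2)
Step 4: p0:(5,2)->(5,1)->EXIT | p1:escaped | p2:(4,2)->(5,2)
Step 5: p0:escaped | p1:escaped | p2:(5,2)->(5,1)->EXIT
Exit steps: [4, 3, 5]
First to escape: p1 at step 3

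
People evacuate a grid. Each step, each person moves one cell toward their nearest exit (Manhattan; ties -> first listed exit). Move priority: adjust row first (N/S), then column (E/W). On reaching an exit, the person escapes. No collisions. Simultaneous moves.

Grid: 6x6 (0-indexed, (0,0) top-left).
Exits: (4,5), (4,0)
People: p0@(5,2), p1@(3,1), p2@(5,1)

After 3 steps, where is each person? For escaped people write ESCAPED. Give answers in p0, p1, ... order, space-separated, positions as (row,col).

Step 1: p0:(5,2)->(4,2) | p1:(3,1)->(4,1) | p2:(5,1)->(4,1)
Step 2: p0:(4,2)->(4,1) | p1:(4,1)->(4,0)->EXIT | p2:(4,1)->(4,0)->EXIT
Step 3: p0:(4,1)->(4,0)->EXIT | p1:escaped | p2:escaped

ESCAPED ESCAPED ESCAPED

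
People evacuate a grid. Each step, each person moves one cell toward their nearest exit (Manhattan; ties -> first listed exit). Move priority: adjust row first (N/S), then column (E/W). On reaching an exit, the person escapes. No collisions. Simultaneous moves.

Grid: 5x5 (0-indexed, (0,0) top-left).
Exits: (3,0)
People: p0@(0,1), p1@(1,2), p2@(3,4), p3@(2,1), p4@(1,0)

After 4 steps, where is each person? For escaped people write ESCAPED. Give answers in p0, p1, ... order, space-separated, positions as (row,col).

Step 1: p0:(0,1)->(1,1) | p1:(1,2)->(2,2) | p2:(3,4)->(3,3) | p3:(2,1)->(3,1) | p4:(1,0)->(2,0)
Step 2: p0:(1,1)->(2,1) | p1:(2,2)->(3,2) | p2:(3,3)->(3,2) | p3:(3,1)->(3,0)->EXIT | p4:(2,0)->(3,0)->EXIT
Step 3: p0:(2,1)->(3,1) | p1:(3,2)->(3,1) | p2:(3,2)->(3,1) | p3:escaped | p4:escaped
Step 4: p0:(3,1)->(3,0)->EXIT | p1:(3,1)->(3,0)->EXIT | p2:(3,1)->(3,0)->EXIT | p3:escaped | p4:escaped

ESCAPED ESCAPED ESCAPED ESCAPED ESCAPED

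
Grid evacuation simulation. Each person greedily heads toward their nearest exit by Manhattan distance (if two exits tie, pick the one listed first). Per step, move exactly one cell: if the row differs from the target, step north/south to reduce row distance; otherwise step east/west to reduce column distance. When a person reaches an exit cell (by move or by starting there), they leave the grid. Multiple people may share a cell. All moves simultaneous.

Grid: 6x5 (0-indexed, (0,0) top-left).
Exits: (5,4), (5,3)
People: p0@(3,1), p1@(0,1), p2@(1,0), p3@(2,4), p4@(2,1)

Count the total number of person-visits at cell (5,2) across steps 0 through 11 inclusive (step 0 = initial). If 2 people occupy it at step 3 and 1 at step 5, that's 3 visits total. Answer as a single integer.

Step 0: p0@(3,1) p1@(0,1) p2@(1,0) p3@(2,4) p4@(2,1) -> at (5,2): 0 [-], cum=0
Step 1: p0@(4,1) p1@(1,1) p2@(2,0) p3@(3,4) p4@(3,1) -> at (5,2): 0 [-], cum=0
Step 2: p0@(5,1) p1@(2,1) p2@(3,0) p3@(4,4) p4@(4,1) -> at (5,2): 0 [-], cum=0
Step 3: p0@(5,2) p1@(3,1) p2@(4,0) p3@ESC p4@(5,1) -> at (5,2): 1 [p0], cum=1
Step 4: p0@ESC p1@(4,1) p2@(5,0) p3@ESC p4@(5,2) -> at (5,2): 1 [p4], cum=2
Step 5: p0@ESC p1@(5,1) p2@(5,1) p3@ESC p4@ESC -> at (5,2): 0 [-], cum=2
Step 6: p0@ESC p1@(5,2) p2@(5,2) p3@ESC p4@ESC -> at (5,2): 2 [p1,p2], cum=4
Step 7: p0@ESC p1@ESC p2@ESC p3@ESC p4@ESC -> at (5,2): 0 [-], cum=4
Total visits = 4

Answer: 4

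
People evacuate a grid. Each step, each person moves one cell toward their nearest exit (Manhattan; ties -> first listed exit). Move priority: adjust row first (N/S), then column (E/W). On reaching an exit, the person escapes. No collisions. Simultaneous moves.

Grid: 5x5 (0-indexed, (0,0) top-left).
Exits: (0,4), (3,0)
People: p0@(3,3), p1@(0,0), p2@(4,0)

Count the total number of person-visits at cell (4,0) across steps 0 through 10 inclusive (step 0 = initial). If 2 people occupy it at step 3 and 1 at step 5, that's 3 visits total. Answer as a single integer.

Answer: 1

Derivation:
Step 0: p0@(3,3) p1@(0,0) p2@(4,0) -> at (4,0): 1 [p2], cum=1
Step 1: p0@(3,2) p1@(1,0) p2@ESC -> at (4,0): 0 [-], cum=1
Step 2: p0@(3,1) p1@(2,0) p2@ESC -> at (4,0): 0 [-], cum=1
Step 3: p0@ESC p1@ESC p2@ESC -> at (4,0): 0 [-], cum=1
Total visits = 1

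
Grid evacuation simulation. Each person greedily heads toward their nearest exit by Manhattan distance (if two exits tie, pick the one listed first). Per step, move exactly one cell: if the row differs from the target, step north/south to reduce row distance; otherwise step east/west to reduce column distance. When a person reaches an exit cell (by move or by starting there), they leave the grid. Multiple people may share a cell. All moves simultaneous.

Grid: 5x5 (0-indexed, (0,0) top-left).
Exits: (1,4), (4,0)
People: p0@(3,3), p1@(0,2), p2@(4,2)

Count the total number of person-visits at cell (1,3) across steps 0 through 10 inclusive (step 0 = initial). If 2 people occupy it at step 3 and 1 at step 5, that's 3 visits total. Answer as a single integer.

Answer: 2

Derivation:
Step 0: p0@(3,3) p1@(0,2) p2@(4,2) -> at (1,3): 0 [-], cum=0
Step 1: p0@(2,3) p1@(1,2) p2@(4,1) -> at (1,3): 0 [-], cum=0
Step 2: p0@(1,3) p1@(1,3) p2@ESC -> at (1,3): 2 [p0,p1], cum=2
Step 3: p0@ESC p1@ESC p2@ESC -> at (1,3): 0 [-], cum=2
Total visits = 2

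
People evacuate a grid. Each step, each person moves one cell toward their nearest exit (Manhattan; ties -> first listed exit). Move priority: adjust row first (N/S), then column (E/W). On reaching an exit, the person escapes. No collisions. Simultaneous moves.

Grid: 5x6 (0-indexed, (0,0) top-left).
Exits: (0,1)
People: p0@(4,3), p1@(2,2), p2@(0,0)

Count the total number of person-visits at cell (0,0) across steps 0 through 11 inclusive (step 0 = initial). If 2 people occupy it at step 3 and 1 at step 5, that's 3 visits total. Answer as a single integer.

Answer: 1

Derivation:
Step 0: p0@(4,3) p1@(2,2) p2@(0,0) -> at (0,0): 1 [p2], cum=1
Step 1: p0@(3,3) p1@(1,2) p2@ESC -> at (0,0): 0 [-], cum=1
Step 2: p0@(2,3) p1@(0,2) p2@ESC -> at (0,0): 0 [-], cum=1
Step 3: p0@(1,3) p1@ESC p2@ESC -> at (0,0): 0 [-], cum=1
Step 4: p0@(0,3) p1@ESC p2@ESC -> at (0,0): 0 [-], cum=1
Step 5: p0@(0,2) p1@ESC p2@ESC -> at (0,0): 0 [-], cum=1
Step 6: p0@ESC p1@ESC p2@ESC -> at (0,0): 0 [-], cum=1
Total visits = 1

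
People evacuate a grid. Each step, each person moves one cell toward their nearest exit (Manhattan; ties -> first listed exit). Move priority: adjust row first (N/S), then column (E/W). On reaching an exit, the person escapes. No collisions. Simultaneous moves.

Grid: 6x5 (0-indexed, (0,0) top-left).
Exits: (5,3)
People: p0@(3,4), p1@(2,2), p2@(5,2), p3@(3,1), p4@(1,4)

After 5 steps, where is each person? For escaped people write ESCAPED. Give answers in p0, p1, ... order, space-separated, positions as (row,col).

Step 1: p0:(3,4)->(4,4) | p1:(2,2)->(3,2) | p2:(5,2)->(5,3)->EXIT | p3:(3,1)->(4,1) | p4:(1,4)->(2,4)
Step 2: p0:(4,4)->(5,4) | p1:(3,2)->(4,2) | p2:escaped | p3:(4,1)->(5,1) | p4:(2,4)->(3,4)
Step 3: p0:(5,4)->(5,3)->EXIT | p1:(4,2)->(5,2) | p2:escaped | p3:(5,1)->(5,2) | p4:(3,4)->(4,4)
Step 4: p0:escaped | p1:(5,2)->(5,3)->EXIT | p2:escaped | p3:(5,2)->(5,3)->EXIT | p4:(4,4)->(5,4)
Step 5: p0:escaped | p1:escaped | p2:escaped | p3:escaped | p4:(5,4)->(5,3)->EXIT

ESCAPED ESCAPED ESCAPED ESCAPED ESCAPED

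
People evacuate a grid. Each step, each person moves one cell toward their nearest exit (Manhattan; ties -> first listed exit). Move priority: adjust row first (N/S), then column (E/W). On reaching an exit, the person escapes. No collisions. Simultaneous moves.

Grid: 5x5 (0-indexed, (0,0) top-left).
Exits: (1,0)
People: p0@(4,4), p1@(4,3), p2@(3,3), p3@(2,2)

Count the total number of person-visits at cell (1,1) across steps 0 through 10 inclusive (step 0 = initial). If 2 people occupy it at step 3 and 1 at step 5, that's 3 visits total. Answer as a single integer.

Step 0: p0@(4,4) p1@(4,3) p2@(3,3) p3@(2,2) -> at (1,1): 0 [-], cum=0
Step 1: p0@(3,4) p1@(3,3) p2@(2,3) p3@(1,2) -> at (1,1): 0 [-], cum=0
Step 2: p0@(2,4) p1@(2,3) p2@(1,3) p3@(1,1) -> at (1,1): 1 [p3], cum=1
Step 3: p0@(1,4) p1@(1,3) p2@(1,2) p3@ESC -> at (1,1): 0 [-], cum=1
Step 4: p0@(1,3) p1@(1,2) p2@(1,1) p3@ESC -> at (1,1): 1 [p2], cum=2
Step 5: p0@(1,2) p1@(1,1) p2@ESC p3@ESC -> at (1,1): 1 [p1], cum=3
Step 6: p0@(1,1) p1@ESC p2@ESC p3@ESC -> at (1,1): 1 [p0], cum=4
Step 7: p0@ESC p1@ESC p2@ESC p3@ESC -> at (1,1): 0 [-], cum=4
Total visits = 4

Answer: 4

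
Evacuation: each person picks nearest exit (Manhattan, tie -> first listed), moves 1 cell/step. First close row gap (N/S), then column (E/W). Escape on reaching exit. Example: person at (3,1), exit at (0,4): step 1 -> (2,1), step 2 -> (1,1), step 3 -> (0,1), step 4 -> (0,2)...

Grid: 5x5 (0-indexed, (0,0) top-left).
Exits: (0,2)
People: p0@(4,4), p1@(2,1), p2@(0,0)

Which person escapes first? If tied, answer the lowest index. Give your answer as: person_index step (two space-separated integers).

Step 1: p0:(4,4)->(3,4) | p1:(2,1)->(1,1) | p2:(0,0)->(0,1)
Step 2: p0:(3,4)->(2,4) | p1:(1,1)->(0,1) | p2:(0,1)->(0,2)->EXIT
Step 3: p0:(2,4)->(1,4) | p1:(0,1)->(0,2)->EXIT | p2:escaped
Step 4: p0:(1,4)->(0,4) | p1:escaped | p2:escaped
Step 5: p0:(0,4)->(0,3) | p1:escaped | p2:escaped
Step 6: p0:(0,3)->(0,2)->EXIT | p1:escaped | p2:escaped
Exit steps: [6, 3, 2]
First to escape: p2 at step 2

Answer: 2 2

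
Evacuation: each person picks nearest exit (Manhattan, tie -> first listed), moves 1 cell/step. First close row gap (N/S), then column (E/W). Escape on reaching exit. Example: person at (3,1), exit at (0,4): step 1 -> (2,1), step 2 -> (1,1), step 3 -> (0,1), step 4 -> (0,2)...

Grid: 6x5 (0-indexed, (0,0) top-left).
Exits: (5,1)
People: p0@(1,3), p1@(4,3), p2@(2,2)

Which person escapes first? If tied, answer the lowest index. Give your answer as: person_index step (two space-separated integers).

Step 1: p0:(1,3)->(2,3) | p1:(4,3)->(5,3) | p2:(2,2)->(3,2)
Step 2: p0:(2,3)->(3,3) | p1:(5,3)->(5,2) | p2:(3,2)->(4,2)
Step 3: p0:(3,3)->(4,3) | p1:(5,2)->(5,1)->EXIT | p2:(4,2)->(5,2)
Step 4: p0:(4,3)->(5,3) | p1:escaped | p2:(5,2)->(5,1)->EXIT
Step 5: p0:(5,3)->(5,2) | p1:escaped | p2:escaped
Step 6: p0:(5,2)->(5,1)->EXIT | p1:escaped | p2:escaped
Exit steps: [6, 3, 4]
First to escape: p1 at step 3

Answer: 1 3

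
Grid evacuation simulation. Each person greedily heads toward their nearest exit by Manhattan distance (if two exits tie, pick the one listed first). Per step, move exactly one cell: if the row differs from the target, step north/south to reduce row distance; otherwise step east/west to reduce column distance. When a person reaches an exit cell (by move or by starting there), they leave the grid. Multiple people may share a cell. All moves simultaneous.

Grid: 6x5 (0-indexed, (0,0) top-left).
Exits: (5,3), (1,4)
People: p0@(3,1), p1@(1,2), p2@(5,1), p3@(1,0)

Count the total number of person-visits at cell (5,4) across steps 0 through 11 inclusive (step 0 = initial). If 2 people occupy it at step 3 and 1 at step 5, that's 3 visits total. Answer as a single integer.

Answer: 0

Derivation:
Step 0: p0@(3,1) p1@(1,2) p2@(5,1) p3@(1,0) -> at (5,4): 0 [-], cum=0
Step 1: p0@(4,1) p1@(1,3) p2@(5,2) p3@(1,1) -> at (5,4): 0 [-], cum=0
Step 2: p0@(5,1) p1@ESC p2@ESC p3@(1,2) -> at (5,4): 0 [-], cum=0
Step 3: p0@(5,2) p1@ESC p2@ESC p3@(1,3) -> at (5,4): 0 [-], cum=0
Step 4: p0@ESC p1@ESC p2@ESC p3@ESC -> at (5,4): 0 [-], cum=0
Total visits = 0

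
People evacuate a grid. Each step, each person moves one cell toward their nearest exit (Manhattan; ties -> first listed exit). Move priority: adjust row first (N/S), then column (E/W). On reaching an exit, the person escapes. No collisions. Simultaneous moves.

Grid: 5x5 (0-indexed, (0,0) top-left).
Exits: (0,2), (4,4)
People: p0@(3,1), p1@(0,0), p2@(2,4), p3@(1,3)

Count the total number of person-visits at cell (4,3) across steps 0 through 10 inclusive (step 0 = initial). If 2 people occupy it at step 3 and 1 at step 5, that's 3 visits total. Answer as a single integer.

Step 0: p0@(3,1) p1@(0,0) p2@(2,4) p3@(1,3) -> at (4,3): 0 [-], cum=0
Step 1: p0@(2,1) p1@(0,1) p2@(3,4) p3@(0,3) -> at (4,3): 0 [-], cum=0
Step 2: p0@(1,1) p1@ESC p2@ESC p3@ESC -> at (4,3): 0 [-], cum=0
Step 3: p0@(0,1) p1@ESC p2@ESC p3@ESC -> at (4,3): 0 [-], cum=0
Step 4: p0@ESC p1@ESC p2@ESC p3@ESC -> at (4,3): 0 [-], cum=0
Total visits = 0

Answer: 0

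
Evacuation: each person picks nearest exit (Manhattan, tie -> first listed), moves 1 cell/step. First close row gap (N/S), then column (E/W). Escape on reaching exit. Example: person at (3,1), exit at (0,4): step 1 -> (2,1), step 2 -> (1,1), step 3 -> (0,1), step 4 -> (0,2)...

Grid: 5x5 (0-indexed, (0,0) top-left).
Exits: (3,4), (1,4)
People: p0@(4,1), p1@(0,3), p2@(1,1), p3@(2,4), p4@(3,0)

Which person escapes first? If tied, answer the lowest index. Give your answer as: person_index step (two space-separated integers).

Step 1: p0:(4,1)->(3,1) | p1:(0,3)->(1,3) | p2:(1,1)->(1,2) | p3:(2,4)->(3,4)->EXIT | p4:(3,0)->(3,1)
Step 2: p0:(3,1)->(3,2) | p1:(1,3)->(1,4)->EXIT | p2:(1,2)->(1,3) | p3:escaped | p4:(3,1)->(3,2)
Step 3: p0:(3,2)->(3,3) | p1:escaped | p2:(1,3)->(1,4)->EXIT | p3:escaped | p4:(3,2)->(3,3)
Step 4: p0:(3,3)->(3,4)->EXIT | p1:escaped | p2:escaped | p3:escaped | p4:(3,3)->(3,4)->EXIT
Exit steps: [4, 2, 3, 1, 4]
First to escape: p3 at step 1

Answer: 3 1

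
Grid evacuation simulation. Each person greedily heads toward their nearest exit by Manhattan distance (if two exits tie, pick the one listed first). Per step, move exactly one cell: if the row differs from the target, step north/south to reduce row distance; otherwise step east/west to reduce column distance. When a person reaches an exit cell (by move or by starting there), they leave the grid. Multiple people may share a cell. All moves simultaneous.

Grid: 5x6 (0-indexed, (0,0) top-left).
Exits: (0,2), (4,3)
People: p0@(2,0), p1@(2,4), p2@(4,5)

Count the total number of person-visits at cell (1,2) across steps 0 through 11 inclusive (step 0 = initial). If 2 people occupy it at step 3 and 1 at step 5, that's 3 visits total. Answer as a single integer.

Answer: 0

Derivation:
Step 0: p0@(2,0) p1@(2,4) p2@(4,5) -> at (1,2): 0 [-], cum=0
Step 1: p0@(1,0) p1@(3,4) p2@(4,4) -> at (1,2): 0 [-], cum=0
Step 2: p0@(0,0) p1@(4,4) p2@ESC -> at (1,2): 0 [-], cum=0
Step 3: p0@(0,1) p1@ESC p2@ESC -> at (1,2): 0 [-], cum=0
Step 4: p0@ESC p1@ESC p2@ESC -> at (1,2): 0 [-], cum=0
Total visits = 0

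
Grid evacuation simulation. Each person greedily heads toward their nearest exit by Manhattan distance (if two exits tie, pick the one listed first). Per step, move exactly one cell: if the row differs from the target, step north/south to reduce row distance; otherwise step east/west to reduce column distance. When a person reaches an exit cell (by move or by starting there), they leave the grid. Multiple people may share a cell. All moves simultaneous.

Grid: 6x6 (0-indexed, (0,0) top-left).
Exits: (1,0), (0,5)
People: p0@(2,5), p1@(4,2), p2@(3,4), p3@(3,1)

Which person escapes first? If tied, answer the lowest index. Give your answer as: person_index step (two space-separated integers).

Step 1: p0:(2,5)->(1,5) | p1:(4,2)->(3,2) | p2:(3,4)->(2,4) | p3:(3,1)->(2,1)
Step 2: p0:(1,5)->(0,5)->EXIT | p1:(3,2)->(2,2) | p2:(2,4)->(1,4) | p3:(2,1)->(1,1)
Step 3: p0:escaped | p1:(2,2)->(1,2) | p2:(1,4)->(0,4) | p3:(1,1)->(1,0)->EXIT
Step 4: p0:escaped | p1:(1,2)->(1,1) | p2:(0,4)->(0,5)->EXIT | p3:escaped
Step 5: p0:escaped | p1:(1,1)->(1,0)->EXIT | p2:escaped | p3:escaped
Exit steps: [2, 5, 4, 3]
First to escape: p0 at step 2

Answer: 0 2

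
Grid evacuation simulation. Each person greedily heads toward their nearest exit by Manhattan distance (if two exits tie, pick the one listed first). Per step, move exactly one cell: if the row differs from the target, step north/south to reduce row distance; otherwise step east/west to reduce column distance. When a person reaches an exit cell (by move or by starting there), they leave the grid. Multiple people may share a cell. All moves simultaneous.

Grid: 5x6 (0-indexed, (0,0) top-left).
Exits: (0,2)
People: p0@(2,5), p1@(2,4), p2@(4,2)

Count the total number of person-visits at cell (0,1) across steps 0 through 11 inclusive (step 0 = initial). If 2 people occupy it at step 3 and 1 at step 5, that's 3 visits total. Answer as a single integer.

Step 0: p0@(2,5) p1@(2,4) p2@(4,2) -> at (0,1): 0 [-], cum=0
Step 1: p0@(1,5) p1@(1,4) p2@(3,2) -> at (0,1): 0 [-], cum=0
Step 2: p0@(0,5) p1@(0,4) p2@(2,2) -> at (0,1): 0 [-], cum=0
Step 3: p0@(0,4) p1@(0,3) p2@(1,2) -> at (0,1): 0 [-], cum=0
Step 4: p0@(0,3) p1@ESC p2@ESC -> at (0,1): 0 [-], cum=0
Step 5: p0@ESC p1@ESC p2@ESC -> at (0,1): 0 [-], cum=0
Total visits = 0

Answer: 0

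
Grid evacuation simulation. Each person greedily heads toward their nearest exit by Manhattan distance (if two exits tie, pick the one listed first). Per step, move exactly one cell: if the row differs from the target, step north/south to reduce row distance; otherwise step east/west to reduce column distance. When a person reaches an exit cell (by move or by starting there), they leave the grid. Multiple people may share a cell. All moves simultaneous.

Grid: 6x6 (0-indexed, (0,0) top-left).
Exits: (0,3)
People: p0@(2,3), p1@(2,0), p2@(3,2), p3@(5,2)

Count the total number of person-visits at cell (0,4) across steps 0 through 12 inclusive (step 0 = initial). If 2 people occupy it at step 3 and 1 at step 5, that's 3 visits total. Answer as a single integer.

Answer: 0

Derivation:
Step 0: p0@(2,3) p1@(2,0) p2@(3,2) p3@(5,2) -> at (0,4): 0 [-], cum=0
Step 1: p0@(1,3) p1@(1,0) p2@(2,2) p3@(4,2) -> at (0,4): 0 [-], cum=0
Step 2: p0@ESC p1@(0,0) p2@(1,2) p3@(3,2) -> at (0,4): 0 [-], cum=0
Step 3: p0@ESC p1@(0,1) p2@(0,2) p3@(2,2) -> at (0,4): 0 [-], cum=0
Step 4: p0@ESC p1@(0,2) p2@ESC p3@(1,2) -> at (0,4): 0 [-], cum=0
Step 5: p0@ESC p1@ESC p2@ESC p3@(0,2) -> at (0,4): 0 [-], cum=0
Step 6: p0@ESC p1@ESC p2@ESC p3@ESC -> at (0,4): 0 [-], cum=0
Total visits = 0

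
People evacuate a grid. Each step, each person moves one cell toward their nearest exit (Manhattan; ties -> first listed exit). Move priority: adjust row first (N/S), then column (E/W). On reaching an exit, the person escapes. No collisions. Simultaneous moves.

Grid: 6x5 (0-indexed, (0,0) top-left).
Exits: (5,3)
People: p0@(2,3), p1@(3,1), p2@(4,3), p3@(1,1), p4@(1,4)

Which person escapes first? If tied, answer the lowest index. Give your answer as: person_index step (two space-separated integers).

Answer: 2 1

Derivation:
Step 1: p0:(2,3)->(3,3) | p1:(3,1)->(4,1) | p2:(4,3)->(5,3)->EXIT | p3:(1,1)->(2,1) | p4:(1,4)->(2,4)
Step 2: p0:(3,3)->(4,3) | p1:(4,1)->(5,1) | p2:escaped | p3:(2,1)->(3,1) | p4:(2,4)->(3,4)
Step 3: p0:(4,3)->(5,3)->EXIT | p1:(5,1)->(5,2) | p2:escaped | p3:(3,1)->(4,1) | p4:(3,4)->(4,4)
Step 4: p0:escaped | p1:(5,2)->(5,3)->EXIT | p2:escaped | p3:(4,1)->(5,1) | p4:(4,4)->(5,4)
Step 5: p0:escaped | p1:escaped | p2:escaped | p3:(5,1)->(5,2) | p4:(5,4)->(5,3)->EXIT
Step 6: p0:escaped | p1:escaped | p2:escaped | p3:(5,2)->(5,3)->EXIT | p4:escaped
Exit steps: [3, 4, 1, 6, 5]
First to escape: p2 at step 1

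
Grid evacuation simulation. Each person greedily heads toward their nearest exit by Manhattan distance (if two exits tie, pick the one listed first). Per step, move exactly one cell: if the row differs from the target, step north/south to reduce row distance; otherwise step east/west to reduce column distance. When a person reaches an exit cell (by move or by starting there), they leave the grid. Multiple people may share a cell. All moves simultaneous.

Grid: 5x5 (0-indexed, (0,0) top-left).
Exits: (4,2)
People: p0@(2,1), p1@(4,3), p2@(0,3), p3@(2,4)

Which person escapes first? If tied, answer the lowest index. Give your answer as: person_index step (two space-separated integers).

Step 1: p0:(2,1)->(3,1) | p1:(4,3)->(4,2)->EXIT | p2:(0,3)->(1,3) | p3:(2,4)->(3,4)
Step 2: p0:(3,1)->(4,1) | p1:escaped | p2:(1,3)->(2,3) | p3:(3,4)->(4,4)
Step 3: p0:(4,1)->(4,2)->EXIT | p1:escaped | p2:(2,3)->(3,3) | p3:(4,4)->(4,3)
Step 4: p0:escaped | p1:escaped | p2:(3,3)->(4,3) | p3:(4,3)->(4,2)->EXIT
Step 5: p0:escaped | p1:escaped | p2:(4,3)->(4,2)->EXIT | p3:escaped
Exit steps: [3, 1, 5, 4]
First to escape: p1 at step 1

Answer: 1 1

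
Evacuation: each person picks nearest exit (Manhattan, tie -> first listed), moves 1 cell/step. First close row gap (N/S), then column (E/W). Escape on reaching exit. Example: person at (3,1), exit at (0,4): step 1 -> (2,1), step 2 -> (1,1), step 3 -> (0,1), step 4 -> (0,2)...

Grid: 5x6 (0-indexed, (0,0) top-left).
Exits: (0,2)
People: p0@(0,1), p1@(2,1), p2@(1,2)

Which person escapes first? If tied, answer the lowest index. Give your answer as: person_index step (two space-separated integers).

Answer: 0 1

Derivation:
Step 1: p0:(0,1)->(0,2)->EXIT | p1:(2,1)->(1,1) | p2:(1,2)->(0,2)->EXIT
Step 2: p0:escaped | p1:(1,1)->(0,1) | p2:escaped
Step 3: p0:escaped | p1:(0,1)->(0,2)->EXIT | p2:escaped
Exit steps: [1, 3, 1]
First to escape: p0 at step 1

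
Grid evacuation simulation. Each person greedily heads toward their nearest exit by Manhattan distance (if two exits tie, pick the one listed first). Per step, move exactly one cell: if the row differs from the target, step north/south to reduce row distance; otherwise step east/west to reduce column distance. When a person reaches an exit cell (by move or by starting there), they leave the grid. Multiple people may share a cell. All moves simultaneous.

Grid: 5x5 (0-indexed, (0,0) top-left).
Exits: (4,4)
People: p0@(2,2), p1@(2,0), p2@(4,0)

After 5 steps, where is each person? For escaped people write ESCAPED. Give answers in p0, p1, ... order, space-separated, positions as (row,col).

Step 1: p0:(2,2)->(3,2) | p1:(2,0)->(3,0) | p2:(4,0)->(4,1)
Step 2: p0:(3,2)->(4,2) | p1:(3,0)->(4,0) | p2:(4,1)->(4,2)
Step 3: p0:(4,2)->(4,3) | p1:(4,0)->(4,1) | p2:(4,2)->(4,3)
Step 4: p0:(4,3)->(4,4)->EXIT | p1:(4,1)->(4,2) | p2:(4,3)->(4,4)->EXIT
Step 5: p0:escaped | p1:(4,2)->(4,3) | p2:escaped

ESCAPED (4,3) ESCAPED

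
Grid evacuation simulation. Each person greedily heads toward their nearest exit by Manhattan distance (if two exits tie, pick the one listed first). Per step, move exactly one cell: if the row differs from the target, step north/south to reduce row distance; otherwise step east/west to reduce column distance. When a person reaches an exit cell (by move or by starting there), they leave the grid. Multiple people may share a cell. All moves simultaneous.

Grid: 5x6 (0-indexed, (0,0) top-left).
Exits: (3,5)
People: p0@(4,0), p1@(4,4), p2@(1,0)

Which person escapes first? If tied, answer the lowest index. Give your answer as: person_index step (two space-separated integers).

Answer: 1 2

Derivation:
Step 1: p0:(4,0)->(3,0) | p1:(4,4)->(3,4) | p2:(1,0)->(2,0)
Step 2: p0:(3,0)->(3,1) | p1:(3,4)->(3,5)->EXIT | p2:(2,0)->(3,0)
Step 3: p0:(3,1)->(3,2) | p1:escaped | p2:(3,0)->(3,1)
Step 4: p0:(3,2)->(3,3) | p1:escaped | p2:(3,1)->(3,2)
Step 5: p0:(3,3)->(3,4) | p1:escaped | p2:(3,2)->(3,3)
Step 6: p0:(3,4)->(3,5)->EXIT | p1:escaped | p2:(3,3)->(3,4)
Step 7: p0:escaped | p1:escaped | p2:(3,4)->(3,5)->EXIT
Exit steps: [6, 2, 7]
First to escape: p1 at step 2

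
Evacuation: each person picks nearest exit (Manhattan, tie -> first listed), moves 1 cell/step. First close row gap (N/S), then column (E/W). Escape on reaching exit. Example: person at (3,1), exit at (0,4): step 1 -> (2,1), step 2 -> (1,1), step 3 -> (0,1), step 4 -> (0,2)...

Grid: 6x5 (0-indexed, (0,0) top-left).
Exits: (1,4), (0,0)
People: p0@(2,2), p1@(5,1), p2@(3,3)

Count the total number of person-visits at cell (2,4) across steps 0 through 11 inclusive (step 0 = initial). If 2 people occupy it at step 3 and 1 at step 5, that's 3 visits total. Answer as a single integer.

Step 0: p0@(2,2) p1@(5,1) p2@(3,3) -> at (2,4): 0 [-], cum=0
Step 1: p0@(1,2) p1@(4,1) p2@(2,3) -> at (2,4): 0 [-], cum=0
Step 2: p0@(1,3) p1@(3,1) p2@(1,3) -> at (2,4): 0 [-], cum=0
Step 3: p0@ESC p1@(2,1) p2@ESC -> at (2,4): 0 [-], cum=0
Step 4: p0@ESC p1@(1,1) p2@ESC -> at (2,4): 0 [-], cum=0
Step 5: p0@ESC p1@(0,1) p2@ESC -> at (2,4): 0 [-], cum=0
Step 6: p0@ESC p1@ESC p2@ESC -> at (2,4): 0 [-], cum=0
Total visits = 0

Answer: 0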